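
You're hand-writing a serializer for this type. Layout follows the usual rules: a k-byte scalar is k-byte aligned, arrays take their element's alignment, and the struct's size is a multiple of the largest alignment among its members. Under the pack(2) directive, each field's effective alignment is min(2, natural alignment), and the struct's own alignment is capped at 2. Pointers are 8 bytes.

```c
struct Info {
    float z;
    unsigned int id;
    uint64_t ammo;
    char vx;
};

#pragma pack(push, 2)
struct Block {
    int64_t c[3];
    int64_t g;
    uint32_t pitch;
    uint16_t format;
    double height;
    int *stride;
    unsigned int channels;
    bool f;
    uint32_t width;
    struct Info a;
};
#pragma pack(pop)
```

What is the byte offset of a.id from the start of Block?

68

Info: 0..4  z  (4B, 4-aligned); 4..8  id  (4B, 4-aligned); 8..16  ammo  (8B, 8-aligned); 16..17  vx  (1B, 1-aligned); 17..24  -- tail padding (7B); sizeof = 24, alignof = 8
0..24  c  (24B, 2-aligned)
24..32  g  (8B, 2-aligned)
32..36  pitch  (4B, 2-aligned)
36..38  format  (2B, 2-aligned)
38..46  height  (8B, 2-aligned)
46..54  stride  (8B, 2-aligned)
54..58  channels  (4B, 2-aligned)
58..59  f  (1B, 1-aligned)
59..60  -- padding (1B)
60..64  width  (4B, 2-aligned)
64..88  a  (24B, 2-aligned)
within Info: id at 4
64 + 4 = 68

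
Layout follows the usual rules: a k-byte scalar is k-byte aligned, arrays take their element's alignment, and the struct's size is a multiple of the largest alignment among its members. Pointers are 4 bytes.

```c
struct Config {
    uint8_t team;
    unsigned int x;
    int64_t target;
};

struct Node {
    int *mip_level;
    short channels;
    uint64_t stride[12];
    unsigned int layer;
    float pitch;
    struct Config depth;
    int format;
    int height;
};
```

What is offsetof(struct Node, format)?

Config: 0..1  team  (1B, 1-aligned); 1..4  -- padding (3B); 4..8  x  (4B, 4-aligned); 8..16  target  (8B, 8-aligned); sizeof = 16, alignof = 8
0..4  mip_level  (4B, 4-aligned)
4..6  channels  (2B, 2-aligned)
6..8  -- padding (2B)
8..104  stride  (96B, 8-aligned)
104..108  layer  (4B, 4-aligned)
108..112  pitch  (4B, 4-aligned)
112..128  depth  (16B, 8-aligned)
128..132  format  (4B, 4-aligned)

128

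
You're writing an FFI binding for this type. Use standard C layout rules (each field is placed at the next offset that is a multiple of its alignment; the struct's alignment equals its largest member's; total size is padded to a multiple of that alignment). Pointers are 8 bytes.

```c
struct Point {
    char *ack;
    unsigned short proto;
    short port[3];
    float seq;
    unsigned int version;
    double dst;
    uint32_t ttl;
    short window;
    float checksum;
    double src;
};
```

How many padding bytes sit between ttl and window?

@0: ack [8B, align 8] → 8
@8: proto [2B, align 2] → 10
@10: port [6B, align 2] → 16
@16: seq [4B, align 4] → 20
@20: version [4B, align 4] → 24
@24: dst [8B, align 8] → 32
@32: ttl [4B, align 4] → 36
@36: window [2B, align 2] → 38

0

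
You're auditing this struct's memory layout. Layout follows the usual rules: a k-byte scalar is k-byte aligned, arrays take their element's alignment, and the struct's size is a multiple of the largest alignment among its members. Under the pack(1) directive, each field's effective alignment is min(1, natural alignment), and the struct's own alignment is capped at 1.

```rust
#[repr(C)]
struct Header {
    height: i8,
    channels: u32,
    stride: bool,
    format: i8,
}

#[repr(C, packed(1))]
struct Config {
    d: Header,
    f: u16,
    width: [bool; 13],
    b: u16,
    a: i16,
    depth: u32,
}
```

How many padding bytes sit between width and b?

0

Header: @0: height [1B, align 1] → 1; +3 pad (align 4); @4: channels [4B, align 4] → 8; @8: stride [1B, align 1] → 9; @9: format [1B, align 1] → 10; +2 tail pad (align 4); size 12, align 4
@0: d [12B, align 1] → 12
@12: f [2B, align 1] → 14
@14: width [13B, align 1] → 27
@27: b [2B, align 1] → 29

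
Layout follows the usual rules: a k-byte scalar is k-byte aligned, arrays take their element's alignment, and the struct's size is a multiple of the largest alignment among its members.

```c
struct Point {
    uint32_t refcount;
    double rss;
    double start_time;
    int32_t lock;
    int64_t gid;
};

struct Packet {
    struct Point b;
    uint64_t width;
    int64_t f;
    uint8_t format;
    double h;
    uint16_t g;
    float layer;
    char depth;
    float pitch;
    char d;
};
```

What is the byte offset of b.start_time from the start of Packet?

Point: 0..4  refcount  (4B, 4-aligned); 4..8  -- padding (4B); 8..16  rss  (8B, 8-aligned); 16..24  start_time  (8B, 8-aligned); 24..28  lock  (4B, 4-aligned); 28..32  -- padding (4B); 32..40  gid  (8B, 8-aligned); sizeof = 40, alignof = 8
0..40  b  (40B, 8-aligned)
within Point: start_time at 16
0 + 16 = 16

16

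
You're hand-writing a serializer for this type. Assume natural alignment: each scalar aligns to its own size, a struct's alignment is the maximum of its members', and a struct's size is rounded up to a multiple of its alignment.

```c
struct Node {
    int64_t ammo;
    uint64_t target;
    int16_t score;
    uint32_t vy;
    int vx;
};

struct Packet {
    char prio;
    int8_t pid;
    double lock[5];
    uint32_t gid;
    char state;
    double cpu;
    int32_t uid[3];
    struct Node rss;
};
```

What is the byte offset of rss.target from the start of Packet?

Node: ammo at 0 (size 8, align 8) → ends 8; target at 8 (size 8, align 8) → ends 16; score at 16 (size 2, align 2) → ends 18; pad 2 to align 4 for vy; vy at 20 (size 4, align 4) → ends 24; vx at 24 (size 4, align 4) → ends 28; tail pad 4 to reach multiple of 8; total 32 bytes, alignment 8
prio at 0 (size 1, align 1) → ends 1
pid at 1 (size 1, align 1) → ends 2
pad 6 to align 8 for lock
lock at 8 (size 40, align 8) → ends 48
gid at 48 (size 4, align 4) → ends 52
state at 52 (size 1, align 1) → ends 53
pad 3 to align 8 for cpu
cpu at 56 (size 8, align 8) → ends 64
uid at 64 (size 12, align 4) → ends 76
pad 4 to align 8 for rss
rss at 80 (size 32, align 8) → ends 112
within Node: target at 8
80 + 8 = 88

88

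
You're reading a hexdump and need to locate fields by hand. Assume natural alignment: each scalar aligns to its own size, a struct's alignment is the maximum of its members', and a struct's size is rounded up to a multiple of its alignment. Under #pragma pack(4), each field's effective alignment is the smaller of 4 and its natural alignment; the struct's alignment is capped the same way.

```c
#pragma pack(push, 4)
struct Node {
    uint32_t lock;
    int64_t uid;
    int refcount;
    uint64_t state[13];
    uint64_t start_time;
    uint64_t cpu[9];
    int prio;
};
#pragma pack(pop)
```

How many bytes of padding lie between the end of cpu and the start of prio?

0..4  lock  (4B, 4-aligned)
4..12  uid  (8B, 4-aligned)
12..16  refcount  (4B, 4-aligned)
16..120  state  (104B, 4-aligned)
120..128  start_time  (8B, 4-aligned)
128..200  cpu  (72B, 4-aligned)
200..204  prio  (4B, 4-aligned)

0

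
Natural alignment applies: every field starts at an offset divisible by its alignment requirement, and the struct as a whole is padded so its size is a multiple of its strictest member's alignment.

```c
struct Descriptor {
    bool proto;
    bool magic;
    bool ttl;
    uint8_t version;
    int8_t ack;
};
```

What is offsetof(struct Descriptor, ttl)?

@0: proto [1B, align 1] → 1
@1: magic [1B, align 1] → 2
@2: ttl [1B, align 1] → 3

2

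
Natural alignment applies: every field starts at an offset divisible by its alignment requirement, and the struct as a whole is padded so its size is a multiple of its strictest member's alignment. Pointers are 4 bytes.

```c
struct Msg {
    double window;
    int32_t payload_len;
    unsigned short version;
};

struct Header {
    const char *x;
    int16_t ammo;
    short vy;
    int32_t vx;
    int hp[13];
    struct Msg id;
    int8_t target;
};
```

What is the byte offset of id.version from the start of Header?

Msg: window at 0 (size 8, align 8) → ends 8; payload_len at 8 (size 4, align 4) → ends 12; version at 12 (size 2, align 2) → ends 14; tail pad 2 to reach multiple of 8; total 16 bytes, alignment 8
x at 0 (size 4, align 4) → ends 4
ammo at 4 (size 2, align 2) → ends 6
vy at 6 (size 2, align 2) → ends 8
vx at 8 (size 4, align 4) → ends 12
hp at 12 (size 52, align 4) → ends 64
id at 64 (size 16, align 8) → ends 80
within Msg: version at 12
64 + 12 = 76

76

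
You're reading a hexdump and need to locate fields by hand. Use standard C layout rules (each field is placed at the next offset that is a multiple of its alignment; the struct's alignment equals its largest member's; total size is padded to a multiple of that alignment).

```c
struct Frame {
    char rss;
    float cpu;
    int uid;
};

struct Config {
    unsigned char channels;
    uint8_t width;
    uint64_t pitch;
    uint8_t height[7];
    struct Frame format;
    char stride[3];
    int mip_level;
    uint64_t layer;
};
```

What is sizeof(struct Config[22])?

1232

Frame: @0: rss [1B, align 1] → 1; +3 pad (align 4); @4: cpu [4B, align 4] → 8; @8: uid [4B, align 4] → 12; size 12, align 4
@0: channels [1B, align 1] → 1
@1: width [1B, align 1] → 2
+6 pad (align 8)
@8: pitch [8B, align 8] → 16
@16: height [7B, align 1] → 23
+1 pad (align 4)
@24: format [12B, align 4] → 36
@36: stride [3B, align 1] → 39
+1 pad (align 4)
@40: mip_level [4B, align 4] → 44
+4 pad (align 8)
@48: layer [8B, align 8] → 56
size 56, align 8
array of 22: 22 × 56 = 1232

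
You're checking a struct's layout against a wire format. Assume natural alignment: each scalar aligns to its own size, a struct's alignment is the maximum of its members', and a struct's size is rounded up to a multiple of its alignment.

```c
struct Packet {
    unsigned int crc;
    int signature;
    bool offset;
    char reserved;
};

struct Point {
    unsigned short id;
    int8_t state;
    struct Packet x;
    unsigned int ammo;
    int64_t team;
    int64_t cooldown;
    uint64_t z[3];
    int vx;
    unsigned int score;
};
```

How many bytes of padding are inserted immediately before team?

Packet: crc at 0 (size 4, align 4) → ends 4; signature at 4 (size 4, align 4) → ends 8; offset at 8 (size 1, align 1) → ends 9; reserved at 9 (size 1, align 1) → ends 10; tail pad 2 to reach multiple of 4; total 12 bytes, alignment 4
id at 0 (size 2, align 2) → ends 2
state at 2 (size 1, align 1) → ends 3
pad 1 to align 4 for x
x at 4 (size 12, align 4) → ends 16
ammo at 16 (size 4, align 4) → ends 20
pad 4 to align 8 for team
team at 24 (size 8, align 8) → ends 32

4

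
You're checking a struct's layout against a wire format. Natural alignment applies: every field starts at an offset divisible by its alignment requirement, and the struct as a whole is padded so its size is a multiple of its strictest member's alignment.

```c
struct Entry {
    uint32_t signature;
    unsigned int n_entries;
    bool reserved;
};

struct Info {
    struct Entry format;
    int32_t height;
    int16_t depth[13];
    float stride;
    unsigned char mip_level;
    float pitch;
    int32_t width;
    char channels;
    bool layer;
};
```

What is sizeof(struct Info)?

Entry: @0: signature [4B, align 4] → 4; @4: n_entries [4B, align 4] → 8; @8: reserved [1B, align 1] → 9; +3 tail pad (align 4); size 12, align 4
@0: format [12B, align 4] → 12
@12: height [4B, align 4] → 16
@16: depth [26B, align 2] → 42
+2 pad (align 4)
@44: stride [4B, align 4] → 48
@48: mip_level [1B, align 1] → 49
+3 pad (align 4)
@52: pitch [4B, align 4] → 56
@56: width [4B, align 4] → 60
@60: channels [1B, align 1] → 61
@61: layer [1B, align 1] → 62
+2 tail pad (align 4)
size 64, align 4

64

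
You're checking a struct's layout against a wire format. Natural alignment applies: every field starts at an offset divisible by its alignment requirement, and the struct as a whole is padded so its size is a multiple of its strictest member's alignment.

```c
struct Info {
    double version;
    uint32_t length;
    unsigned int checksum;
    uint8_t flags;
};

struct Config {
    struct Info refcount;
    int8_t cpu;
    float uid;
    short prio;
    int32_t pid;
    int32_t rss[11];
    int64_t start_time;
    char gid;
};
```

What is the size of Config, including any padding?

104

Info: @0: version [8B, align 8] → 8; @8: length [4B, align 4] → 12; @12: checksum [4B, align 4] → 16; @16: flags [1B, align 1] → 17; +7 tail pad (align 8); size 24, align 8
@0: refcount [24B, align 8] → 24
@24: cpu [1B, align 1] → 25
+3 pad (align 4)
@28: uid [4B, align 4] → 32
@32: prio [2B, align 2] → 34
+2 pad (align 4)
@36: pid [4B, align 4] → 40
@40: rss [44B, align 4] → 84
+4 pad (align 8)
@88: start_time [8B, align 8] → 96
@96: gid [1B, align 1] → 97
+7 tail pad (align 8)
size 104, align 8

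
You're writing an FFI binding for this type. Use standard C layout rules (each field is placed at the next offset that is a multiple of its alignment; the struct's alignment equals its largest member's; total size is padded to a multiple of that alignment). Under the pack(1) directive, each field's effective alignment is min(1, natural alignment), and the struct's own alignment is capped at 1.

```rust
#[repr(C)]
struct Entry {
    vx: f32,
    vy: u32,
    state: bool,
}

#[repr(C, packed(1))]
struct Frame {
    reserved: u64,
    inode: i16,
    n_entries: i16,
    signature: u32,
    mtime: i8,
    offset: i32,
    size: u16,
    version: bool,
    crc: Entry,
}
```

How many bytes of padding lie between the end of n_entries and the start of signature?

0

Entry: @0: vx [4B, align 4] → 4; @4: vy [4B, align 4] → 8; @8: state [1B, align 1] → 9; +3 tail pad (align 4); size 12, align 4
@0: reserved [8B, align 1] → 8
@8: inode [2B, align 1] → 10
@10: n_entries [2B, align 1] → 12
@12: signature [4B, align 1] → 16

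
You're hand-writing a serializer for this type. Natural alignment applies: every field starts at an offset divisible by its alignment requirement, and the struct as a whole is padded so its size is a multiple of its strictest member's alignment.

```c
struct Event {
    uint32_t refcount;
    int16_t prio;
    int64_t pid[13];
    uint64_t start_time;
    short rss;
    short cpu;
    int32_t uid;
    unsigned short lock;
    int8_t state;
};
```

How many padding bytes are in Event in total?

0..4  refcount  (4B, 4-aligned)
4..6  prio  (2B, 2-aligned)
6..8  -- padding (2B)
8..112  pid  (104B, 8-aligned)
112..120  start_time  (8B, 8-aligned)
120..122  rss  (2B, 2-aligned)
122..124  cpu  (2B, 2-aligned)
124..128  uid  (4B, 4-aligned)
128..130  lock  (2B, 2-aligned)
130..131  state  (1B, 1-aligned)
131..136  -- tail padding (5B)
sizeof = 136, alignof = 8
data bytes 129, size 136 → padding 7

7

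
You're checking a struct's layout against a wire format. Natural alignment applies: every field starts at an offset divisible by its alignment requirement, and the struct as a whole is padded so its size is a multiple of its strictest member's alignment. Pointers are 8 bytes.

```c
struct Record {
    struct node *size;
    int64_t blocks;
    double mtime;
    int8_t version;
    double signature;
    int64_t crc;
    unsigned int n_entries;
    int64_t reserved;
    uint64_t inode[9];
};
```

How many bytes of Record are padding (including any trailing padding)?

@0: size [8B, align 8] → 8
@8: blocks [8B, align 8] → 16
@16: mtime [8B, align 8] → 24
@24: version [1B, align 1] → 25
+7 pad (align 8)
@32: signature [8B, align 8] → 40
@40: crc [8B, align 8] → 48
@48: n_entries [4B, align 4] → 52
+4 pad (align 8)
@56: reserved [8B, align 8] → 64
@64: inode [72B, align 8] → 136
size 136, align 8
data bytes 125, size 136 → padding 11

11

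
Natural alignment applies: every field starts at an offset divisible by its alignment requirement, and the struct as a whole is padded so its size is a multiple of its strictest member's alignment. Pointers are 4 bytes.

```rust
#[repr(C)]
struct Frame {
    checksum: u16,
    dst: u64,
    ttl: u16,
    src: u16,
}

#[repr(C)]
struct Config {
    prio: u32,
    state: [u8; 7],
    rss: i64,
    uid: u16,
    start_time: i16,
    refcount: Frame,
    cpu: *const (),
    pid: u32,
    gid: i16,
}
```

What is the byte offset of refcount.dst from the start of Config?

Frame: checksum at 0 (size 2, align 2) → ends 2; pad 6 to align 8 for dst; dst at 8 (size 8, align 8) → ends 16; ttl at 16 (size 2, align 2) → ends 18; src at 18 (size 2, align 2) → ends 20; tail pad 4 to reach multiple of 8; total 24 bytes, alignment 8
prio at 0 (size 4, align 4) → ends 4
state at 4 (size 7, align 1) → ends 11
pad 5 to align 8 for rss
rss at 16 (size 8, align 8) → ends 24
uid at 24 (size 2, align 2) → ends 26
start_time at 26 (size 2, align 2) → ends 28
pad 4 to align 8 for refcount
refcount at 32 (size 24, align 8) → ends 56
within Frame: dst at 8
32 + 8 = 40

40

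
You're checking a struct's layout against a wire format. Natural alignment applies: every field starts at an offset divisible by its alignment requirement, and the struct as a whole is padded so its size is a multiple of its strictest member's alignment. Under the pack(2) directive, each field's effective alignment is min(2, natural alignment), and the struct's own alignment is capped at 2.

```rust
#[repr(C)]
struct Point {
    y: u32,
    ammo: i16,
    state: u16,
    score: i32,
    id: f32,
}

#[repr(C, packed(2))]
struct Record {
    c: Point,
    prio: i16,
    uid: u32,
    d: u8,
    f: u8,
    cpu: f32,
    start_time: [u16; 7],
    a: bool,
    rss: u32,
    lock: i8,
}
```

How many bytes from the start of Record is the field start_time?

28

Point: y at 0 (size 4, align 4) → ends 4; ammo at 4 (size 2, align 2) → ends 6; state at 6 (size 2, align 2) → ends 8; score at 8 (size 4, align 4) → ends 12; id at 12 (size 4, align 4) → ends 16; total 16 bytes, alignment 4
c at 0 (size 16, align 2) → ends 16
prio at 16 (size 2, align 2) → ends 18
uid at 18 (size 4, align 2) → ends 22
d at 22 (size 1, align 1) → ends 23
f at 23 (size 1, align 1) → ends 24
cpu at 24 (size 4, align 2) → ends 28
start_time at 28 (size 14, align 2) → ends 42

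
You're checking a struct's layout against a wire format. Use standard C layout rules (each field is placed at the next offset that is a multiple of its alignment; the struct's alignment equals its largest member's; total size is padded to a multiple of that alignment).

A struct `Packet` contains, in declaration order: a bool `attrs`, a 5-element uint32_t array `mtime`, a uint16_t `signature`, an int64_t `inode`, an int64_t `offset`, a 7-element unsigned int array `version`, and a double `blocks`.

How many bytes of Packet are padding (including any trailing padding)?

0..1  attrs  (1B, 1-aligned)
1..4  -- padding (3B)
4..24  mtime  (20B, 4-aligned)
24..26  signature  (2B, 2-aligned)
26..32  -- padding (6B)
32..40  inode  (8B, 8-aligned)
40..48  offset  (8B, 8-aligned)
48..76  version  (28B, 4-aligned)
76..80  -- padding (4B)
80..88  blocks  (8B, 8-aligned)
sizeof = 88, alignof = 8
data bytes 75, size 88 → padding 13

13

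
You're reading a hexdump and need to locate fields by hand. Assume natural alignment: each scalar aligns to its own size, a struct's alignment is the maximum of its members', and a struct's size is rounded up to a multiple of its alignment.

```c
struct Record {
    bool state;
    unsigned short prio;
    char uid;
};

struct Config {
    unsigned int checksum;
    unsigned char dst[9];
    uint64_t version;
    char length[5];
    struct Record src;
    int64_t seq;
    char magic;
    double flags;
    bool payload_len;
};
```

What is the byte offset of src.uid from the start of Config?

34

Record: 0..1  state  (1B, 1-aligned); 1..2  -- padding (1B); 2..4  prio  (2B, 2-aligned); 4..5  uid  (1B, 1-aligned); 5..6  -- tail padding (1B); sizeof = 6, alignof = 2
0..4  checksum  (4B, 4-aligned)
4..13  dst  (9B, 1-aligned)
13..16  -- padding (3B)
16..24  version  (8B, 8-aligned)
24..29  length  (5B, 1-aligned)
29..30  -- padding (1B)
30..36  src  (6B, 2-aligned)
within Record: uid at 4
30 + 4 = 34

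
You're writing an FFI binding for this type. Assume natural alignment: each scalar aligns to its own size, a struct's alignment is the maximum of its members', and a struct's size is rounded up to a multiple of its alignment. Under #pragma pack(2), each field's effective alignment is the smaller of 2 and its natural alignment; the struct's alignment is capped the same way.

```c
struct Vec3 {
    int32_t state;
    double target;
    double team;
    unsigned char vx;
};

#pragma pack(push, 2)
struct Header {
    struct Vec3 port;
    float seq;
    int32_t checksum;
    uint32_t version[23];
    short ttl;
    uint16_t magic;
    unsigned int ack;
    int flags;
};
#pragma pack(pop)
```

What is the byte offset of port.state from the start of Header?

Vec3: 0..4  state  (4B, 4-aligned); 4..8  -- padding (4B); 8..16  target  (8B, 8-aligned); 16..24  team  (8B, 8-aligned); 24..25  vx  (1B, 1-aligned); 25..32  -- tail padding (7B); sizeof = 32, alignof = 8
0..32  port  (32B, 2-aligned)
within Vec3: state at 0
0 + 0 = 0

0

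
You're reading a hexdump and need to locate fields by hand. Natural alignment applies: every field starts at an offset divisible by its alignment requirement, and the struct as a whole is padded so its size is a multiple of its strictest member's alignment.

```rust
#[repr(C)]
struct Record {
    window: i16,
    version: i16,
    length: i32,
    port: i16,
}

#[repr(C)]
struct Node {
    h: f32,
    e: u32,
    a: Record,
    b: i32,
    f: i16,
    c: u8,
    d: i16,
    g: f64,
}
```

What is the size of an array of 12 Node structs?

Record: @0: window [2B, align 2] → 2; @2: version [2B, align 2] → 4; @4: length [4B, align 4] → 8; @8: port [2B, align 2] → 10; +2 tail pad (align 4); size 12, align 4
@0: h [4B, align 4] → 4
@4: e [4B, align 4] → 8
@8: a [12B, align 4] → 20
@20: b [4B, align 4] → 24
@24: f [2B, align 2] → 26
@26: c [1B, align 1] → 27
+1 pad (align 2)
@28: d [2B, align 2] → 30
+2 pad (align 8)
@32: g [8B, align 8] → 40
size 40, align 8
array of 12: 12 × 40 = 480

480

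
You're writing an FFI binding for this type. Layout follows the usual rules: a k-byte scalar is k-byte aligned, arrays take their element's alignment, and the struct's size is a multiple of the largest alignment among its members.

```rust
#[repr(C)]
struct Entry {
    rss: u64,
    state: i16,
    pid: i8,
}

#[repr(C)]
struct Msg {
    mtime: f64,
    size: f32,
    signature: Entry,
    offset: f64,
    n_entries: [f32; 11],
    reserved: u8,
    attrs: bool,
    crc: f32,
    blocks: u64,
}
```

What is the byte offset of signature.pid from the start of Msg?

Entry: 0..8  rss  (8B, 8-aligned); 8..10  state  (2B, 2-aligned); 10..11  pid  (1B, 1-aligned); 11..16  -- tail padding (5B); sizeof = 16, alignof = 8
0..8  mtime  (8B, 8-aligned)
8..12  size  (4B, 4-aligned)
12..16  -- padding (4B)
16..32  signature  (16B, 8-aligned)
within Entry: pid at 10
16 + 10 = 26

26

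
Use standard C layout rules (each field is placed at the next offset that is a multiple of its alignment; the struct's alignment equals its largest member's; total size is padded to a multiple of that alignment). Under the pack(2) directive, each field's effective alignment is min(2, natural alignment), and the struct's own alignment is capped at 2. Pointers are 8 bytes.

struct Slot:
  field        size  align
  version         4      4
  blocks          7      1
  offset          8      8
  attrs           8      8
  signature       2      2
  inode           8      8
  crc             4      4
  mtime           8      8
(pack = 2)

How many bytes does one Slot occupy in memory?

0..4  version  (4B, 2-aligned)
4..11  blocks  (7B, 1-aligned)
11..12  -- padding (1B)
12..20  offset  (8B, 2-aligned)
20..28  attrs  (8B, 2-aligned)
28..30  signature  (2B, 2-aligned)
30..38  inode  (8B, 2-aligned)
38..42  crc  (4B, 2-aligned)
42..50  mtime  (8B, 2-aligned)
sizeof = 50, alignof = 2

50 bytes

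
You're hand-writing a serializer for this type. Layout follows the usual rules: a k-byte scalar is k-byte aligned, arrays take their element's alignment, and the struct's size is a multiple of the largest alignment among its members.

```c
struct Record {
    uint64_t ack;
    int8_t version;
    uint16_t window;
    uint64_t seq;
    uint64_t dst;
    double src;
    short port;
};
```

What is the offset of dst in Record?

@0: ack [8B, align 8] → 8
@8: version [1B, align 1] → 9
+1 pad (align 2)
@10: window [2B, align 2] → 12
+4 pad (align 8)
@16: seq [8B, align 8] → 24
@24: dst [8B, align 8] → 32

24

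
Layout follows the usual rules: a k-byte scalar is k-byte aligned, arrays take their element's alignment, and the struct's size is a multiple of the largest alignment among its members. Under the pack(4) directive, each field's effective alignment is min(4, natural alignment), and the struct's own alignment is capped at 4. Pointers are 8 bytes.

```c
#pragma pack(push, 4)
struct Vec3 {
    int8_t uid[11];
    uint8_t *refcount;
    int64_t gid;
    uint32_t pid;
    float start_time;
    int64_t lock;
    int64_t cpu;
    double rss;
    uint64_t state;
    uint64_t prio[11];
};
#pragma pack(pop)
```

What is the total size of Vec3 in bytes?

156

@0: uid [11B, align 1] → 11
+1 pad (align 4)
@12: refcount [8B, align 4] → 20
@20: gid [8B, align 4] → 28
@28: pid [4B, align 4] → 32
@32: start_time [4B, align 4] → 36
@36: lock [8B, align 4] → 44
@44: cpu [8B, align 4] → 52
@52: rss [8B, align 4] → 60
@60: state [8B, align 4] → 68
@68: prio [88B, align 4] → 156
size 156, align 4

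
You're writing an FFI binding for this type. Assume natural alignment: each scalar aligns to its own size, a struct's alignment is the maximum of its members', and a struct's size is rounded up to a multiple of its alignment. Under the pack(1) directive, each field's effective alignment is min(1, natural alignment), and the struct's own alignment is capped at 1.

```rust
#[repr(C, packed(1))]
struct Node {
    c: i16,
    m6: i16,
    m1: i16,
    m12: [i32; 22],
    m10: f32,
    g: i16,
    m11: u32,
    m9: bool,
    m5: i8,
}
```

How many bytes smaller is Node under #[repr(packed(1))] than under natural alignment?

6

natural layout:
  c at 0 (size 2, align 2) → ends 2
  m6 at 2 (size 2, align 2) → ends 4
  m1 at 4 (size 2, align 2) → ends 6
  pad 2 to align 4 for m12
  m12 at 8 (size 88, align 4) → ends 96
  m10 at 96 (size 4, align 4) → ends 100
  g at 100 (size 2, align 2) → ends 102
  pad 2 to align 4 for m11
  m11 at 104 (size 4, align 4) → ends 108
  m9 at 108 (size 1, align 1) → ends 109
  m5 at 109 (size 1, align 1) → ends 110
  tail pad 2 to reach multiple of 4
  total 112 bytes, alignment 4
packed(1) layout:
  c at 0 (size 2, align 1) → ends 2
  m6 at 2 (size 2, align 1) → ends 4
  m1 at 4 (size 2, align 1) → ends 6
  m12 at 6 (size 88, align 1) → ends 94
  m10 at 94 (size 4, align 1) → ends 98
  g at 98 (size 2, align 1) → ends 100
  m11 at 100 (size 4, align 1) → ends 104
  m9 at 104 (size 1, align 1) → ends 105
  m5 at 105 (size 1, align 1) → ends 106
  total 106 bytes, alignment 1
112 − 106 = 6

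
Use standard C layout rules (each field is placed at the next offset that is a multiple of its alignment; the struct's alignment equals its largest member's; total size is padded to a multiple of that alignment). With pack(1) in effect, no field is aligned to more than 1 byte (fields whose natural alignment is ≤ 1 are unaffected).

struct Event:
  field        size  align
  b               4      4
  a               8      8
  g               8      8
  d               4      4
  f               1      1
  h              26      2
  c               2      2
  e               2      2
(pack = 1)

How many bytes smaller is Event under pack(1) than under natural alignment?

9

natural layout:
  0..4  b  (4B, 4-aligned)
  4..8  -- padding (4B)
  8..16  a  (8B, 8-aligned)
  16..24  g  (8B, 8-aligned)
  24..28  d  (4B, 4-aligned)
  28..29  f  (1B, 1-aligned)
  29..30  -- padding (1B)
  30..56  h  (26B, 2-aligned)
  56..58  c  (2B, 2-aligned)
  58..60  e  (2B, 2-aligned)
  60..64  -- tail padding (4B)
  sizeof = 64, alignof = 8
packed(1) layout:
  0..4  b  (4B, 1-aligned)
  4..12  a  (8B, 1-aligned)
  12..20  g  (8B, 1-aligned)
  20..24  d  (4B, 1-aligned)
  24..25  f  (1B, 1-aligned)
  25..51  h  (26B, 1-aligned)
  51..53  c  (2B, 1-aligned)
  53..55  e  (2B, 1-aligned)
  sizeof = 55, alignof = 1
64 − 55 = 9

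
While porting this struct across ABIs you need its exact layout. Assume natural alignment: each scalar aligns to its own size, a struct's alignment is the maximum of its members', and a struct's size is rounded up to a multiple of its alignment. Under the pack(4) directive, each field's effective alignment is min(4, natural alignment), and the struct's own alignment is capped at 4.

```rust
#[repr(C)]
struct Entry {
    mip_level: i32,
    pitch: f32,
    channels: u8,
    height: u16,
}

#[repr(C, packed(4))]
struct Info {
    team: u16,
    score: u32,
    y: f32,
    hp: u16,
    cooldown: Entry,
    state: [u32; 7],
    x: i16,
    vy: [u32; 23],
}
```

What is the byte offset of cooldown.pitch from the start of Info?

Entry: @0: mip_level [4B, align 4] → 4; @4: pitch [4B, align 4] → 8; @8: channels [1B, align 1] → 9; +1 pad (align 2); @10: height [2B, align 2] → 12; size 12, align 4
@0: team [2B, align 2] → 2
+2 pad (align 4)
@4: score [4B, align 4] → 8
@8: y [4B, align 4] → 12
@12: hp [2B, align 2] → 14
+2 pad (align 4)
@16: cooldown [12B, align 4] → 28
within Entry: pitch at 4
16 + 4 = 20

20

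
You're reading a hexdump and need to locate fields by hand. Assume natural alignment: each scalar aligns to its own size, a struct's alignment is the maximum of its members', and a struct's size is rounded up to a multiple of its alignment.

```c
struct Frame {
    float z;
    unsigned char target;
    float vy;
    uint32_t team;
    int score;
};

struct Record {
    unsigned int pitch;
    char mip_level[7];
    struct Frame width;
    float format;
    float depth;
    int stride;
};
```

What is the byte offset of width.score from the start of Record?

28

Frame: 0..4  z  (4B, 4-aligned); 4..5  target  (1B, 1-aligned); 5..8  -- padding (3B); 8..12  vy  (4B, 4-aligned); 12..16  team  (4B, 4-aligned); 16..20  score  (4B, 4-aligned); sizeof = 20, alignof = 4
0..4  pitch  (4B, 4-aligned)
4..11  mip_level  (7B, 1-aligned)
11..12  -- padding (1B)
12..32  width  (20B, 4-aligned)
within Frame: score at 16
12 + 16 = 28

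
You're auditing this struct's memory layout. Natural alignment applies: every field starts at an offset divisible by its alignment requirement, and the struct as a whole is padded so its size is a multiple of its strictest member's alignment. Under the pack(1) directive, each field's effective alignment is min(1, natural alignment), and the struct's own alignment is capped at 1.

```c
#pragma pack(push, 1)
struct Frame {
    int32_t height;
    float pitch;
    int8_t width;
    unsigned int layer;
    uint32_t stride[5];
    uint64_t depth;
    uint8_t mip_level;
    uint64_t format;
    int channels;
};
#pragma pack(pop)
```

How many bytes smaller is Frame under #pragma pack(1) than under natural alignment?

18

natural layout:
  @0: height [4B, align 4] → 4
  @4: pitch [4B, align 4] → 8
  @8: width [1B, align 1] → 9
  +3 pad (align 4)
  @12: layer [4B, align 4] → 16
  @16: stride [20B, align 4] → 36
  +4 pad (align 8)
  @40: depth [8B, align 8] → 48
  @48: mip_level [1B, align 1] → 49
  +7 pad (align 8)
  @56: format [8B, align 8] → 64
  @64: channels [4B, align 4] → 68
  +4 tail pad (align 8)
  size 72, align 8
packed(1) layout:
  @0: height [4B, align 1] → 4
  @4: pitch [4B, align 1] → 8
  @8: width [1B, align 1] → 9
  @9: layer [4B, align 1] → 13
  @13: stride [20B, align 1] → 33
  @33: depth [8B, align 1] → 41
  @41: mip_level [1B, align 1] → 42
  @42: format [8B, align 1] → 50
  @50: channels [4B, align 1] → 54
  size 54, align 1
72 − 54 = 18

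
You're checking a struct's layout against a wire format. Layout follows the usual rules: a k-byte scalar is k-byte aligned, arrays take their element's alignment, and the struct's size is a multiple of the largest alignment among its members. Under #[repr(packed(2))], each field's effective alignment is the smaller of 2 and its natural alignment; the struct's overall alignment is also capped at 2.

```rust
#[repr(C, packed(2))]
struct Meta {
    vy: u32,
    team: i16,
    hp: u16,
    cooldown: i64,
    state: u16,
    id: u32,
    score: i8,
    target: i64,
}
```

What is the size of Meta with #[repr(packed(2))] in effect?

0..4  vy  (4B, 2-aligned)
4..6  team  (2B, 2-aligned)
6..8  hp  (2B, 2-aligned)
8..16  cooldown  (8B, 2-aligned)
16..18  state  (2B, 2-aligned)
18..22  id  (4B, 2-aligned)
22..23  score  (1B, 1-aligned)
23..24  -- padding (1B)
24..32  target  (8B, 2-aligned)
sizeof = 32, alignof = 2

32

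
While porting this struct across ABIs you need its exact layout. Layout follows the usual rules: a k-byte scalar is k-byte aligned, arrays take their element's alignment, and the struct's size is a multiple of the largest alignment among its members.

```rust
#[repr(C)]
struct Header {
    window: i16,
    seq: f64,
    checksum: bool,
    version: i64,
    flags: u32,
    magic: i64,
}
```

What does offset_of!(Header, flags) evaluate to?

@0: window [2B, align 2] → 2
+6 pad (align 8)
@8: seq [8B, align 8] → 16
@16: checksum [1B, align 1] → 17
+7 pad (align 8)
@24: version [8B, align 8] → 32
@32: flags [4B, align 4] → 36

32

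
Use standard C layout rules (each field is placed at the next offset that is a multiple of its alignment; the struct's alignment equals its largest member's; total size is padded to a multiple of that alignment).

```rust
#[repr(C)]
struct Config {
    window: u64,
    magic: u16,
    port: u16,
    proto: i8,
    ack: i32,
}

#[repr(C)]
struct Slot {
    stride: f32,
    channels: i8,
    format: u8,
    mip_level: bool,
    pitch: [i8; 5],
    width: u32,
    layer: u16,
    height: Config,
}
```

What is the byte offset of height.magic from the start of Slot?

32

Config: window at 0 (size 8, align 8) → ends 8; magic at 8 (size 2, align 2) → ends 10; port at 10 (size 2, align 2) → ends 12; proto at 12 (size 1, align 1) → ends 13; pad 3 to align 4 for ack; ack at 16 (size 4, align 4) → ends 20; tail pad 4 to reach multiple of 8; total 24 bytes, alignment 8
stride at 0 (size 4, align 4) → ends 4
channels at 4 (size 1, align 1) → ends 5
format at 5 (size 1, align 1) → ends 6
mip_level at 6 (size 1, align 1) → ends 7
pitch at 7 (size 5, align 1) → ends 12
width at 12 (size 4, align 4) → ends 16
layer at 16 (size 2, align 2) → ends 18
pad 6 to align 8 for height
height at 24 (size 24, align 8) → ends 48
within Config: magic at 8
24 + 8 = 32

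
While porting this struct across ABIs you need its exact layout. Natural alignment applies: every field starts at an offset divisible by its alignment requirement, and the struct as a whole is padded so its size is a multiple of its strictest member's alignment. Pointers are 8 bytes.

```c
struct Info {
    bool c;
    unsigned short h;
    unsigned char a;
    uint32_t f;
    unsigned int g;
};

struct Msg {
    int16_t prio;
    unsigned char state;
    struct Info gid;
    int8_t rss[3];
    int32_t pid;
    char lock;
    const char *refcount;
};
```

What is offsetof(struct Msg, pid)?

Info: 0..1  c  (1B, 1-aligned); 1..2  -- padding (1B); 2..4  h  (2B, 2-aligned); 4..5  a  (1B, 1-aligned); 5..8  -- padding (3B); 8..12  f  (4B, 4-aligned); 12..16  g  (4B, 4-aligned); sizeof = 16, alignof = 4
0..2  prio  (2B, 2-aligned)
2..3  state  (1B, 1-aligned)
3..4  -- padding (1B)
4..20  gid  (16B, 4-aligned)
20..23  rss  (3B, 1-aligned)
23..24  -- padding (1B)
24..28  pid  (4B, 4-aligned)

24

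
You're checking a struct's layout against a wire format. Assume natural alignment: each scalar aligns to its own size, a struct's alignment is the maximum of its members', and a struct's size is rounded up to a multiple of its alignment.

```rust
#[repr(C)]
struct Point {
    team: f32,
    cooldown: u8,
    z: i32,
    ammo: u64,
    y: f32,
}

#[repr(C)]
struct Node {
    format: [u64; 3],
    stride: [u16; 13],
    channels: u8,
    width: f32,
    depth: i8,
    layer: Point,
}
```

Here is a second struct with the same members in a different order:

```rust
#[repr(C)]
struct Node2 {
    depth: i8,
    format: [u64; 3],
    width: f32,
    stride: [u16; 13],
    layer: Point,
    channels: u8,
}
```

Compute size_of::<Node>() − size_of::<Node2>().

-8

Point: 0..4  team  (4B, 4-aligned); 4..5  cooldown  (1B, 1-aligned); 5..8  -- padding (3B); 8..12  z  (4B, 4-aligned); 12..16  -- padding (4B); 16..24  ammo  (8B, 8-aligned); 24..28  y  (4B, 4-aligned); 28..32  -- tail padding (4B); sizeof = 32, alignof = 8
0..24  format  (24B, 8-aligned)
24..50  stride  (26B, 2-aligned)
50..51  channels  (1B, 1-aligned)
51..52  -- padding (1B)
52..56  width  (4B, 4-aligned)
56..57  depth  (1B, 1-aligned)
57..64  -- padding (7B)
64..96  layer  (32B, 8-aligned)
sizeof = 96, alignof = 8
— Node2 —
0..1  depth  (1B, 1-aligned)
1..8  -- padding (7B)
8..32  format  (24B, 8-aligned)
32..36  width  (4B, 4-aligned)
36..62  stride  (26B, 2-aligned)
62..64  -- padding (2B)
64..96  layer  (32B, 8-aligned)
96..97  channels  (1B, 1-aligned)
97..104  -- tail padding (7B)
sizeof = 104, alignof = 8
96 − 104 = -8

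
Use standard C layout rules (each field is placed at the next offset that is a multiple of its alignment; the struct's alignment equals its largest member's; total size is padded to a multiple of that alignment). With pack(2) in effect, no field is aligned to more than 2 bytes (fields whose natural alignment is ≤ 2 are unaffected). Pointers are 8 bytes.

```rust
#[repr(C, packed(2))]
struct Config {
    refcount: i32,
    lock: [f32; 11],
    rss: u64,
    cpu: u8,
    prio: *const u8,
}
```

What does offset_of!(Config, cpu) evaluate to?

56

@0: refcount [4B, align 2] → 4
@4: lock [44B, align 2] → 48
@48: rss [8B, align 2] → 56
@56: cpu [1B, align 1] → 57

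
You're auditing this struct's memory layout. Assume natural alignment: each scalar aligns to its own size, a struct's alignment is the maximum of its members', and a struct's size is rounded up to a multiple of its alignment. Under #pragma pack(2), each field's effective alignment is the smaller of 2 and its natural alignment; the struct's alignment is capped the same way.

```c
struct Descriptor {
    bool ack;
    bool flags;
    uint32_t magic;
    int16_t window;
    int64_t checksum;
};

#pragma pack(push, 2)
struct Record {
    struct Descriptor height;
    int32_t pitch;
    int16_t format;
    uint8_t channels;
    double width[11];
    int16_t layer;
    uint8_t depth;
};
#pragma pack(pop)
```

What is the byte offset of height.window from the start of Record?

8

Descriptor: @0: ack [1B, align 1] → 1; @1: flags [1B, align 1] → 2; +2 pad (align 4); @4: magic [4B, align 4] → 8; @8: window [2B, align 2] → 10; +6 pad (align 8); @16: checksum [8B, align 8] → 24; size 24, align 8
@0: height [24B, align 2] → 24
within Descriptor: window at 8
0 + 8 = 8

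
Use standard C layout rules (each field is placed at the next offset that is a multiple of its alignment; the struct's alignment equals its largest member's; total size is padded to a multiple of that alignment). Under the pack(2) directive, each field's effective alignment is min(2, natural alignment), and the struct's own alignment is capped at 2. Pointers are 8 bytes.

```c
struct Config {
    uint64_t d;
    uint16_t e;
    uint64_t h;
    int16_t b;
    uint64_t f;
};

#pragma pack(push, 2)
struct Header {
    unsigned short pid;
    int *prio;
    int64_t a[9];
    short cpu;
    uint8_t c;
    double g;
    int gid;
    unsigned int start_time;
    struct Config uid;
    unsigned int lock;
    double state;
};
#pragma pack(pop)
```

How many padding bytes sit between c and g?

1

Config: 0..8  d  (8B, 8-aligned); 8..10  e  (2B, 2-aligned); 10..16  -- padding (6B); 16..24  h  (8B, 8-aligned); 24..26  b  (2B, 2-aligned); 26..32  -- padding (6B); 32..40  f  (8B, 8-aligned); sizeof = 40, alignof = 8
0..2  pid  (2B, 2-aligned)
2..10  prio  (8B, 2-aligned)
10..82  a  (72B, 2-aligned)
82..84  cpu  (2B, 2-aligned)
84..85  c  (1B, 1-aligned)
85..86  -- padding (1B)
86..94  g  (8B, 2-aligned)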